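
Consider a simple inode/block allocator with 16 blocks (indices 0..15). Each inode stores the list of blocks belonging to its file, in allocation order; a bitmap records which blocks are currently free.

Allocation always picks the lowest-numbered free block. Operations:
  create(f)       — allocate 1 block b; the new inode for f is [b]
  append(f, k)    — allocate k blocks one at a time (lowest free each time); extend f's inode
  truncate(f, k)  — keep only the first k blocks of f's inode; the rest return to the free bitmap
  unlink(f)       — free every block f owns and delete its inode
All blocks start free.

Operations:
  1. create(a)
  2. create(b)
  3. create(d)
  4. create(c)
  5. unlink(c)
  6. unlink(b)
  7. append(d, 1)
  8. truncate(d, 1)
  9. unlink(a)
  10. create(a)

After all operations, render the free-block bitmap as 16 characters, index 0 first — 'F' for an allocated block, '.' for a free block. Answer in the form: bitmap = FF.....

  1. create(a)  ⇒  F...............  {a→[0]}
  2. create(b)  ⇒  FF..............  {a→[0]; b→[1]}
  3. create(d)  ⇒  FFF.............  {a→[0]; b→[1]; d→[2]}
  4. create(c)  ⇒  FFFF............  {a→[0]; b→[1]; c→[3]; d→[2]}
  5. unlink(c)  ⇒  FFF.............  {a→[0]; b→[1]; d→[2]}
  6. unlink(b)  ⇒  F.F.............  {a→[0]; d→[2]}
  7. append(d, 1)  ⇒  FFF.............  {a→[0]; d→[2, 1]}
  8. truncate(d, 1)  ⇒  F.F.............  {a→[0]; d→[2]}
  9. unlink(a)  ⇒  ..F.............  {d→[2]}
  10. create(a)  ⇒  F.F.............  {a→[0]; d→[2]}

bitmap = F.F.............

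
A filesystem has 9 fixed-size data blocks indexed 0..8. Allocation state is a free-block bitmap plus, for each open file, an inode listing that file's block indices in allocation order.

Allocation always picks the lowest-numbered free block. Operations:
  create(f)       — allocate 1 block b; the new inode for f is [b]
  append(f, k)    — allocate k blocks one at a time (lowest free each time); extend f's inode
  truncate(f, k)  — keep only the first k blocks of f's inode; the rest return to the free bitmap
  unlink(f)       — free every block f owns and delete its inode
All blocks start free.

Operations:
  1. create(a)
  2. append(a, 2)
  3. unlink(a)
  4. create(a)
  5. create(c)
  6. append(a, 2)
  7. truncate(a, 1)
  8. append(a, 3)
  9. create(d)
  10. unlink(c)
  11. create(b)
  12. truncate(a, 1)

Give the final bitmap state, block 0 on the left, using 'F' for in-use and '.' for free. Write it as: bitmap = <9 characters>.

[1] create(a) — a=0 (map F........)
[2] append(a, 2) — a=0,1,2 (map FFF......)
[3] unlink(a) —  (map .........)
[4] create(a) — a=0 (map F........)
[5] create(c) — a=0 c=1 (map FF.......)
[6] append(a, 2) — a=0,2,3 c=1 (map FFFF.....)
[7] truncate(a, 1) — a=0 c=1 (map FF.......)
[8] append(a, 3) — a=0,2,3,4 c=1 (map FFFFF....)
[9] create(d) — a=0,2,3,4 c=1 d=5 (map FFFFFF...)
[10] unlink(c) — a=0,2,3,4 d=5 (map F.FFFF...)
[11] create(b) — a=0,2,3,4 b=1 d=5 (map FFFFFF...)
[12] truncate(a, 1) — a=0 b=1 d=5 (map FF...F...)

bitmap = FF...F...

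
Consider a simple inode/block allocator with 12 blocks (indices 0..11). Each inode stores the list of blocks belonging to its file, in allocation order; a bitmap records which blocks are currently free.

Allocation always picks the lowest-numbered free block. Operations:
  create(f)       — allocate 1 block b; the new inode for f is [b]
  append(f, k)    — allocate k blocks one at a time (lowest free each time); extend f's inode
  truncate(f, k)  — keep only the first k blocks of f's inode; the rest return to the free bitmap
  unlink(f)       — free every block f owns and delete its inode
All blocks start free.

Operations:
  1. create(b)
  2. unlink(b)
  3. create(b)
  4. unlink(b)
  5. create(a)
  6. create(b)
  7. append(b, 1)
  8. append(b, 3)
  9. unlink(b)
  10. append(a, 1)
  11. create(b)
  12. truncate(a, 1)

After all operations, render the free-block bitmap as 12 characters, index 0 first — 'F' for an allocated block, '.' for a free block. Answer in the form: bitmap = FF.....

  1. create(b)  ⇒  F...........  {b→[0]}
  2. unlink(b)  ⇒  ............  {}
  3. create(b)  ⇒  F...........  {b→[0]}
  4. unlink(b)  ⇒  ............  {}
  5. create(a)  ⇒  F...........  {a→[0]}
  6. create(b)  ⇒  FF..........  {a→[0]; b→[1]}
  7. append(b, 1)  ⇒  FFF.........  {a→[0]; b→[1, 2]}
  8. append(b, 3)  ⇒  FFFFFF......  {a→[0]; b→[1, 2, 3, 4, 5]}
  9. unlink(b)  ⇒  F...........  {a→[0]}
  10. append(a, 1)  ⇒  FF..........  {a→[0, 1]}
  11. create(b)  ⇒  FFF.........  {a→[0, 1]; b→[2]}
  12. truncate(a, 1)  ⇒  F.F.........  {a→[0]; b→[2]}

bitmap = F.F.........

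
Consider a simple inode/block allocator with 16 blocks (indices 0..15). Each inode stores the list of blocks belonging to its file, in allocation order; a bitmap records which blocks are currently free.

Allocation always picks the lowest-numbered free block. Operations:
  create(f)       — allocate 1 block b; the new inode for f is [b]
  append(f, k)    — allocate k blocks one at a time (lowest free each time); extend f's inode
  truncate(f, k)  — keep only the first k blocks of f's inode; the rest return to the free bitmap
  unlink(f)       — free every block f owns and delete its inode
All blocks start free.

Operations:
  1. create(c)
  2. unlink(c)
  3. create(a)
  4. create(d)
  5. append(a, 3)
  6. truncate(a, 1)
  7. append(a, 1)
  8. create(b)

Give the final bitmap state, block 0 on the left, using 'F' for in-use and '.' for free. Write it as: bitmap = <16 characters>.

create(c): bitmap=F............... | c=[0]
unlink(c): bitmap=................ | 
create(a): bitmap=F............... | a=[0]
create(d): bitmap=FF.............. | a=[0] d=[1]
append(a, 3): bitmap=FFFFF........... | a=[0, 2, 3, 4] d=[1]
truncate(a, 1): bitmap=FF.............. | a=[0] d=[1]
append(a, 1): bitmap=FFF............. | a=[0, 2] d=[1]
create(b): bitmap=FFFF............ | a=[0, 2] b=[3] d=[1]

bitmap = FFFF............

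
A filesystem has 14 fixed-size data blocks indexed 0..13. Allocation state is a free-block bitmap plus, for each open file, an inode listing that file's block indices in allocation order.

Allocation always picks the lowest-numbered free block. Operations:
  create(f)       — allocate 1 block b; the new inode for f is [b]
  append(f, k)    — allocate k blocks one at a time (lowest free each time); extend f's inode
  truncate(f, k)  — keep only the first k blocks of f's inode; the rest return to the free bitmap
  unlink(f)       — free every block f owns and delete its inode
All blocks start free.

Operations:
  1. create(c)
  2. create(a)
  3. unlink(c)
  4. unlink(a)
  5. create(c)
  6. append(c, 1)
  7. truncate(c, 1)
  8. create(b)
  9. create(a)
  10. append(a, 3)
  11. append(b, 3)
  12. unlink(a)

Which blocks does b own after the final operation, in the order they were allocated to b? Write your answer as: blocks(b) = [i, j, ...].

blocks(b) = [1, 6, 7, 8]

  1. create(c)  ⇒  F.............  {c→[0]}
  2. create(a)  ⇒  FF............  {a→[1]; c→[0]}
  3. unlink(c)  ⇒  .F............  {a→[1]}
  4. unlink(a)  ⇒  ..............  {}
  5. create(c)  ⇒  F.............  {c→[0]}
  6. append(c, 1)  ⇒  FF............  {c→[0, 1]}
  7. truncate(c, 1)  ⇒  F.............  {c→[0]}
  8. create(b)  ⇒  FF............  {b→[1]; c→[0]}
  9. create(a)  ⇒  FFF...........  {a→[2]; b→[1]; c→[0]}
  10. append(a, 3)  ⇒  FFFFFF........  {a→[2, 3, 4, 5]; b→[1]; c→[0]}
  11. append(b, 3)  ⇒  FFFFFFFFF.....  {a→[2, 3, 4, 5]; b→[1, 6, 7, 8]; c→[0]}
  12. unlink(a)  ⇒  FF....FFF.....  {b→[1, 6, 7, 8]; c→[0]}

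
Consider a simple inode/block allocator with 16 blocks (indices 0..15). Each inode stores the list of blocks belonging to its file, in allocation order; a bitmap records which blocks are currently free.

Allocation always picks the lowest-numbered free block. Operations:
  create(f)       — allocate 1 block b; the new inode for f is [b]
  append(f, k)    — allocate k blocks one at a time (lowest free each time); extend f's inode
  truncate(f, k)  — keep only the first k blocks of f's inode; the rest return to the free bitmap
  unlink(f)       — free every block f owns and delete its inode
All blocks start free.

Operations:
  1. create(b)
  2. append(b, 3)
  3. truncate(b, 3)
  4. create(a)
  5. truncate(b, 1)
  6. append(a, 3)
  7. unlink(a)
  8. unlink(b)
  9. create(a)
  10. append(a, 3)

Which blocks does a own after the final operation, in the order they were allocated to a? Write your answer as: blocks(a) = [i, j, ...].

blocks(a) = [0, 1, 2, 3]

  1. create(b)  ⇒  F...............  {b→[0]}
  2. append(b, 3)  ⇒  FFFF............  {b→[0, 1, 2, 3]}
  3. truncate(b, 3)  ⇒  FFF.............  {b→[0, 1, 2]}
  4. create(a)  ⇒  FFFF............  {a→[3]; b→[0, 1, 2]}
  5. truncate(b, 1)  ⇒  F..F............  {a→[3]; b→[0]}
  6. append(a, 3)  ⇒  FFFFF...........  {a→[3, 1, 2, 4]; b→[0]}
  7. unlink(a)  ⇒  F...............  {b→[0]}
  8. unlink(b)  ⇒  ................  {}
  9. create(a)  ⇒  F...............  {a→[0]}
  10. append(a, 3)  ⇒  FFFF............  {a→[0, 1, 2, 3]}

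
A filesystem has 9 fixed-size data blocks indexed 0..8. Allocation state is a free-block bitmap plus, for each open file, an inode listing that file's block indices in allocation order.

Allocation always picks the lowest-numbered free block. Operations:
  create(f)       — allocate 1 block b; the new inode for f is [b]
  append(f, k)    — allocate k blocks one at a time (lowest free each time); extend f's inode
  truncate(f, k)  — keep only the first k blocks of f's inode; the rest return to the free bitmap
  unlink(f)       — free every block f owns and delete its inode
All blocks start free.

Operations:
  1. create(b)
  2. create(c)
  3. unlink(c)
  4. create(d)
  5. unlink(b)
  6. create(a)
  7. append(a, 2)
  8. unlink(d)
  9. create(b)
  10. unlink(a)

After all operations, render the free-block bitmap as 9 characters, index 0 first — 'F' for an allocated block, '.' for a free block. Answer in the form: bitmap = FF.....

bitmap = .F.......

after create(b) → b:[0]  free=[F........]
after create(c) → b:[0], c:[1]  free=[FF.......]
after unlink(c) → b:[0]  free=[F........]
after create(d) → b:[0], d:[1]  free=[FF.......]
after unlink(b) → d:[1]  free=[.F.......]
after create(a) → a:[0], d:[1]  free=[FF.......]
after append(a, 2) → a:[0, 2, 3], d:[1]  free=[FFFF.....]
after unlink(d) → a:[0, 2, 3]  free=[F.FF.....]
after create(b) → a:[0, 2, 3], b:[1]  free=[FFFF.....]
after unlink(a) → b:[1]  free=[.F.......]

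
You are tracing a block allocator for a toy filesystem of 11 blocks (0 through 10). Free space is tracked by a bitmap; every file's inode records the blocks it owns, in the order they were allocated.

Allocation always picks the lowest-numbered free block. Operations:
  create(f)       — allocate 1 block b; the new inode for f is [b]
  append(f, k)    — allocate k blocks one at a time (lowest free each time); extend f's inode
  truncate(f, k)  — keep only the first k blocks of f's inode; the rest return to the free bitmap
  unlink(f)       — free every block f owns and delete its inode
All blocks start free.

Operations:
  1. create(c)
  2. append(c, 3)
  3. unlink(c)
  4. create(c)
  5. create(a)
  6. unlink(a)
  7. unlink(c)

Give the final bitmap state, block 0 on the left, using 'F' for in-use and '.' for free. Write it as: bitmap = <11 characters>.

bitmap = ...........

[1] create(c) — c=0 (map F..........)
[2] append(c, 3) — c=0,1,2,3 (map FFFF.......)
[3] unlink(c) —  (map ...........)
[4] create(c) — c=0 (map F..........)
[5] create(a) — a=1 c=0 (map FF.........)
[6] unlink(a) — c=0 (map F..........)
[7] unlink(c) —  (map ...........)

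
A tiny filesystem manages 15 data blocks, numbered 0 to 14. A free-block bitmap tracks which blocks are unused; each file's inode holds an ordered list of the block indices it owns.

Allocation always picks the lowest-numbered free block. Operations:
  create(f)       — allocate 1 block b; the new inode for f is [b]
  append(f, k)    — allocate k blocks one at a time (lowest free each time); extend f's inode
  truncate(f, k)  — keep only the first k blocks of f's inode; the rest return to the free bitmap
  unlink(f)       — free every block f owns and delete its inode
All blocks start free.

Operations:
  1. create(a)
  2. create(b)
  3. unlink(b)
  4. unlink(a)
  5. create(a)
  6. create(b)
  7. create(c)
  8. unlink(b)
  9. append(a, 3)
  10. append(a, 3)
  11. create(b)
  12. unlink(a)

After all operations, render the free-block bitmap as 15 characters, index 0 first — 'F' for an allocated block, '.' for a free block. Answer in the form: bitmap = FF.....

bitmap = ..F.....F......

after create(a) → a:[0]  free=[F..............]
after create(b) → a:[0], b:[1]  free=[FF.............]
after unlink(b) → a:[0]  free=[F..............]
after unlink(a) →   free=[...............]
after create(a) → a:[0]  free=[F..............]
after create(b) → a:[0], b:[1]  free=[FF.............]
after create(c) → a:[0], b:[1], c:[2]  free=[FFF............]
after unlink(b) → a:[0], c:[2]  free=[F.F............]
after append(a, 3) → a:[0, 1, 3, 4], c:[2]  free=[FFFFF..........]
after append(a, 3) → a:[0, 1, 3, 4, 5, 6, 7], c:[2]  free=[FFFFFFFF.......]
after create(b) → a:[0, 1, 3, 4, 5, 6, 7], b:[8], c:[2]  free=[FFFFFFFFF......]
after unlink(a) → b:[8], c:[2]  free=[..F.....F......]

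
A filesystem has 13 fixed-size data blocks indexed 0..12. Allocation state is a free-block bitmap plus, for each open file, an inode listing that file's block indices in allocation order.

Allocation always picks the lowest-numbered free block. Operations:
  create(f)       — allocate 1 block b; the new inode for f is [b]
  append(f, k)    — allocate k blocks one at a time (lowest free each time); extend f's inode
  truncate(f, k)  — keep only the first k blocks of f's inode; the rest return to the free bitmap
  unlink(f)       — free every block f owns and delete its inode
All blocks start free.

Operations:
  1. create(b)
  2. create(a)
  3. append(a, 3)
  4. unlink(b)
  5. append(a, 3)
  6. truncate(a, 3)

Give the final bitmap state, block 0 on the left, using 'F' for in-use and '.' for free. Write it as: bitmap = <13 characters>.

bitmap = .FFF.........

after create(b) → b:[0]  free=[F............]
after create(a) → a:[1], b:[0]  free=[FF...........]
after append(a, 3) → a:[1, 2, 3, 4], b:[0]  free=[FFFFF........]
after unlink(b) → a:[1, 2, 3, 4]  free=[.FFFF........]
after append(a, 3) → a:[1, 2, 3, 4, 0, 5, 6]  free=[FFFFFFF......]
after truncate(a, 3) → a:[1, 2, 3]  free=[.FFF.........]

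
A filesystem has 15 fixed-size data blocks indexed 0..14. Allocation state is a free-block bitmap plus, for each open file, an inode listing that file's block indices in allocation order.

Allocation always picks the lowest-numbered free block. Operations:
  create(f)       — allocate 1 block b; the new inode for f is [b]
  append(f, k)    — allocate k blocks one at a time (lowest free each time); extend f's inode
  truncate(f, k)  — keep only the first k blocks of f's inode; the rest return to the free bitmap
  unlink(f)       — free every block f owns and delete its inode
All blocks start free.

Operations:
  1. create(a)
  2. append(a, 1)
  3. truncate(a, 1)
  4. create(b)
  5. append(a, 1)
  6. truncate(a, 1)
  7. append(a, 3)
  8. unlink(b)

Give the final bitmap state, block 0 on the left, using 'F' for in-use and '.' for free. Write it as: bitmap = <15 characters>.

create(a): bitmap=F.............. | a=[0]
append(a, 1): bitmap=FF............. | a=[0, 1]
truncate(a, 1): bitmap=F.............. | a=[0]
create(b): bitmap=FF............. | a=[0] b=[1]
append(a, 1): bitmap=FFF............ | a=[0, 2] b=[1]
truncate(a, 1): bitmap=FF............. | a=[0] b=[1]
append(a, 3): bitmap=FFFFF.......... | a=[0, 2, 3, 4] b=[1]
unlink(b): bitmap=F.FFF.......... | a=[0, 2, 3, 4]

bitmap = F.FFF..........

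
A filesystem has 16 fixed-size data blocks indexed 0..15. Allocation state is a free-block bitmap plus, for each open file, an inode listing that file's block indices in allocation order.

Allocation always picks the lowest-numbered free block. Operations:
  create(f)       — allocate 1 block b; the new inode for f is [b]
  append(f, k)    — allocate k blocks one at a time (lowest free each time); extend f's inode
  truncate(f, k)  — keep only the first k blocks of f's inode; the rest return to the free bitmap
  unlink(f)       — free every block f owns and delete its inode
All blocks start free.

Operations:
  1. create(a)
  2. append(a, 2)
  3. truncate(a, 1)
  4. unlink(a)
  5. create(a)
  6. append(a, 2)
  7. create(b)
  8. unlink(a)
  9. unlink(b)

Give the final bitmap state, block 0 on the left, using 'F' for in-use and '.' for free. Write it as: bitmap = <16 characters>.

bitmap = ................

create(a): bitmap=F............... | a=[0]
append(a, 2): bitmap=FFF............. | a=[0, 1, 2]
truncate(a, 1): bitmap=F............... | a=[0]
unlink(a): bitmap=................ | 
create(a): bitmap=F............... | a=[0]
append(a, 2): bitmap=FFF............. | a=[0, 1, 2]
create(b): bitmap=FFFF............ | a=[0, 1, 2] b=[3]
unlink(a): bitmap=...F............ | b=[3]
unlink(b): bitmap=................ | 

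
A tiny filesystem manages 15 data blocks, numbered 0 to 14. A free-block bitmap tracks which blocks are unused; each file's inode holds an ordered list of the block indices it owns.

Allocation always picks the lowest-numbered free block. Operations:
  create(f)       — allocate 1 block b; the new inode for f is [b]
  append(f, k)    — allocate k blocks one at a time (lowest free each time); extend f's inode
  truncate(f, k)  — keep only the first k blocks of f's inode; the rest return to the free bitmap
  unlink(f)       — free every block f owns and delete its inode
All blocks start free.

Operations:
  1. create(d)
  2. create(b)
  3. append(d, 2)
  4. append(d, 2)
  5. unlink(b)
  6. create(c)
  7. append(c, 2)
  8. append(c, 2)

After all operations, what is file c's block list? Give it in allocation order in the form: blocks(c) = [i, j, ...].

[1] create(d) — d=0 (map F..............)
[2] create(b) — b=1 d=0 (map FF.............)
[3] append(d, 2) — b=1 d=0,2,3 (map FFFF...........)
[4] append(d, 2) — b=1 d=0,2,3,4,5 (map FFFFFF.........)
[5] unlink(b) — d=0,2,3,4,5 (map F.FFFF.........)
[6] create(c) — c=1 d=0,2,3,4,5 (map FFFFFF.........)
[7] append(c, 2) — c=1,6,7 d=0,2,3,4,5 (map FFFFFFFF.......)
[8] append(c, 2) — c=1,6,7,8,9 d=0,2,3,4,5 (map FFFFFFFFFF.....)

blocks(c) = [1, 6, 7, 8, 9]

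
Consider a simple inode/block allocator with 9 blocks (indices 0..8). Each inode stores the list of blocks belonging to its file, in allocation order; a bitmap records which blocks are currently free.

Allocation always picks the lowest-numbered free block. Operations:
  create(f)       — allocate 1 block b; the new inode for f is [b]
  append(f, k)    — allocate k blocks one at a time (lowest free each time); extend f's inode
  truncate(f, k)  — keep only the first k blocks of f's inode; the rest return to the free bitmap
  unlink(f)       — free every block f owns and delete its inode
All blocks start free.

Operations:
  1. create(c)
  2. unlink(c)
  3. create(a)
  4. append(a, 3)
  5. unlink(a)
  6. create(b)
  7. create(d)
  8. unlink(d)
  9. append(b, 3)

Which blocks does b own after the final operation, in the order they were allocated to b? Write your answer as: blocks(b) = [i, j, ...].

blocks(b) = [0, 1, 2, 3]

after create(c) → c:[0]  free=[F........]
after unlink(c) →   free=[.........]
after create(a) → a:[0]  free=[F........]
after append(a, 3) → a:[0, 1, 2, 3]  free=[FFFF.....]
after unlink(a) →   free=[.........]
after create(b) → b:[0]  free=[F........]
after create(d) → b:[0], d:[1]  free=[FF.......]
after unlink(d) → b:[0]  free=[F........]
after append(b, 3) → b:[0, 1, 2, 3]  free=[FFFF.....]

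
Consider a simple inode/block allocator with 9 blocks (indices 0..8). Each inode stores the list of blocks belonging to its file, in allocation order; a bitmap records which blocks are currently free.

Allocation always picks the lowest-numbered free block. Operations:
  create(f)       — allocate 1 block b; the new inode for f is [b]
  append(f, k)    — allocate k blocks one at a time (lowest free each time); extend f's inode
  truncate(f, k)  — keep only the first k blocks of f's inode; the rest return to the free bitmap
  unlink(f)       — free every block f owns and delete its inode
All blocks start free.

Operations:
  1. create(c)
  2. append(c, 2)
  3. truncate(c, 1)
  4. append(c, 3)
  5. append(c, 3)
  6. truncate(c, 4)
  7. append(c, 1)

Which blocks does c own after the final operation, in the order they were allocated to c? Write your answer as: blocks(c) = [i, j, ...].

blocks(c) = [0, 1, 2, 3, 4]

[1] create(c) — c=0 (map F........)
[2] append(c, 2) — c=0,1,2 (map FFF......)
[3] truncate(c, 1) — c=0 (map F........)
[4] append(c, 3) — c=0,1,2,3 (map FFFF.....)
[5] append(c, 3) — c=0,1,2,3,4,5,6 (map FFFFFFF..)
[6] truncate(c, 4) — c=0,1,2,3 (map FFFF.....)
[7] append(c, 1) — c=0,1,2,3,4 (map FFFFF....)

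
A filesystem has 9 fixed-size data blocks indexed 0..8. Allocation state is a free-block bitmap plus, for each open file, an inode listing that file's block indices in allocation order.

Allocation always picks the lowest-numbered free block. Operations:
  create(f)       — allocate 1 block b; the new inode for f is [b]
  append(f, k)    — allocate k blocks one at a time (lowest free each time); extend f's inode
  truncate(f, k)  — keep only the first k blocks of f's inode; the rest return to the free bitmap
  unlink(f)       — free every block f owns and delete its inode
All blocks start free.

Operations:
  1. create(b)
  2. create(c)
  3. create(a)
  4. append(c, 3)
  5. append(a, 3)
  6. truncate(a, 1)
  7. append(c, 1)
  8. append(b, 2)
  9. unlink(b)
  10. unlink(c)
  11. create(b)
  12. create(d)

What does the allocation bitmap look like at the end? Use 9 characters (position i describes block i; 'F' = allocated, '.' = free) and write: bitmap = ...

create(b): bitmap=F........ | b=[0]
create(c): bitmap=FF....... | b=[0] c=[1]
create(a): bitmap=FFF...... | a=[2] b=[0] c=[1]
append(c, 3): bitmap=FFFFFF... | a=[2] b=[0] c=[1, 3, 4, 5]
append(a, 3): bitmap=FFFFFFFFF | a=[2, 6, 7, 8] b=[0] c=[1, 3, 4, 5]
truncate(a, 1): bitmap=FFFFFF... | a=[2] b=[0] c=[1, 3, 4, 5]
append(c, 1): bitmap=FFFFFFF.. | a=[2] b=[0] c=[1, 3, 4, 5, 6]
append(b, 2): bitmap=FFFFFFFFF | a=[2] b=[0, 7, 8] c=[1, 3, 4, 5, 6]
unlink(b): bitmap=.FFFFFF.. | a=[2] c=[1, 3, 4, 5, 6]
unlink(c): bitmap=..F...... | a=[2]
create(b): bitmap=F.F...... | a=[2] b=[0]
create(d): bitmap=FFF...... | a=[2] b=[0] d=[1]

bitmap = FFF......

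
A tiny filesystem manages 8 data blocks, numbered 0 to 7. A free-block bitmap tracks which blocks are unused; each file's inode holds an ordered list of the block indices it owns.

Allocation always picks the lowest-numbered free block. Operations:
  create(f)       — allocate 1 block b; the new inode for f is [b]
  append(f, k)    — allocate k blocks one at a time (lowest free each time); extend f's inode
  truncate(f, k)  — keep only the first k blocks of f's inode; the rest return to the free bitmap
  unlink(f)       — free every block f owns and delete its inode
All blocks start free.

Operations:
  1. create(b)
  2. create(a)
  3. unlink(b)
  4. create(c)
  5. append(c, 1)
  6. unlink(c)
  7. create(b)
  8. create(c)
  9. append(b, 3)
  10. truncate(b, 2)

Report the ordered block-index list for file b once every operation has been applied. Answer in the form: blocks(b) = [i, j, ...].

blocks(b) = [0, 3]

[1] create(b) — b=0 (map F.......)
[2] create(a) — a=1 b=0 (map FF......)
[3] unlink(b) — a=1 (map .F......)
[4] create(c) — a=1 c=0 (map FF......)
[5] append(c, 1) — a=1 c=0,2 (map FFF.....)
[6] unlink(c) — a=1 (map .F......)
[7] create(b) — a=1 b=0 (map FF......)
[8] create(c) — a=1 b=0 c=2 (map FFF.....)
[9] append(b, 3) — a=1 b=0,3,4,5 c=2 (map FFFFFF..)
[10] truncate(b, 2) — a=1 b=0,3 c=2 (map FFFF....)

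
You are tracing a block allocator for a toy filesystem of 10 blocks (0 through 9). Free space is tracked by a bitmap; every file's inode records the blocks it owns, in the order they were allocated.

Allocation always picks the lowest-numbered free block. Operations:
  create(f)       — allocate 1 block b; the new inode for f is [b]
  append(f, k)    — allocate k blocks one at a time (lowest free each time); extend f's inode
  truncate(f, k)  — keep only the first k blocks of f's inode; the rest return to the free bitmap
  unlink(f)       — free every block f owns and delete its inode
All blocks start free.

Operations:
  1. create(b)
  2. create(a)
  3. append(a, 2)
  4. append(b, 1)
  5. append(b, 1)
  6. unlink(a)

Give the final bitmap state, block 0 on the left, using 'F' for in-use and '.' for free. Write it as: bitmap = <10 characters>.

create(b): bitmap=F......... | b=[0]
create(a): bitmap=FF........ | a=[1] b=[0]
append(a, 2): bitmap=FFFF...... | a=[1, 2, 3] b=[0]
append(b, 1): bitmap=FFFFF..... | a=[1, 2, 3] b=[0, 4]
append(b, 1): bitmap=FFFFFF.... | a=[1, 2, 3] b=[0, 4, 5]
unlink(a): bitmap=F...FF.... | b=[0, 4, 5]

bitmap = F...FF....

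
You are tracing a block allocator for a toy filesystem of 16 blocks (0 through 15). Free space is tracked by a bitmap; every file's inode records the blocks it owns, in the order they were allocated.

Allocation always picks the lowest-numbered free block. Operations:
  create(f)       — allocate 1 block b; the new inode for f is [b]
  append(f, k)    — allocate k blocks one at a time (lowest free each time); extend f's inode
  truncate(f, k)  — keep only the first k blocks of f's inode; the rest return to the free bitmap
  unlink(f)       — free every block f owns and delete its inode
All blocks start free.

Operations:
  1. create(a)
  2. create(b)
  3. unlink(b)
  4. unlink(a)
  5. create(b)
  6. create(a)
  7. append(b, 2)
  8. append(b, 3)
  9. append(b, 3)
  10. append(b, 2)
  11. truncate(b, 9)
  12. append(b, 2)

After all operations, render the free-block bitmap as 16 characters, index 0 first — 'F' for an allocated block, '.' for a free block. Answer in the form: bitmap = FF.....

after create(a) → a:[0]  free=[F...............]
after create(b) → a:[0], b:[1]  free=[FF..............]
after unlink(b) → a:[0]  free=[F...............]
after unlink(a) →   free=[................]
after create(b) → b:[0]  free=[F...............]
after create(a) → a:[1], b:[0]  free=[FF..............]
after append(b, 2) → a:[1], b:[0, 2, 3]  free=[FFFF............]
after append(b, 3) → a:[1], b:[0, 2, 3, 4, 5, 6]  free=[FFFFFFF.........]
after append(b, 3) → a:[1], b:[0, 2, 3, 4, 5, 6, 7, 8, 9]  free=[FFFFFFFFFF......]
after append(b, 2) → a:[1], b:[0, 2, 3, 4, 5, 6, 7, 8, 9, 10, 11]  free=[FFFFFFFFFFFF....]
after truncate(b, 9) → a:[1], b:[0, 2, 3, 4, 5, 6, 7, 8, 9]  free=[FFFFFFFFFF......]
after append(b, 2) → a:[1], b:[0, 2, 3, 4, 5, 6, 7, 8, 9, 10, 11]  free=[FFFFFFFFFFFF....]

bitmap = FFFFFFFFFFFF....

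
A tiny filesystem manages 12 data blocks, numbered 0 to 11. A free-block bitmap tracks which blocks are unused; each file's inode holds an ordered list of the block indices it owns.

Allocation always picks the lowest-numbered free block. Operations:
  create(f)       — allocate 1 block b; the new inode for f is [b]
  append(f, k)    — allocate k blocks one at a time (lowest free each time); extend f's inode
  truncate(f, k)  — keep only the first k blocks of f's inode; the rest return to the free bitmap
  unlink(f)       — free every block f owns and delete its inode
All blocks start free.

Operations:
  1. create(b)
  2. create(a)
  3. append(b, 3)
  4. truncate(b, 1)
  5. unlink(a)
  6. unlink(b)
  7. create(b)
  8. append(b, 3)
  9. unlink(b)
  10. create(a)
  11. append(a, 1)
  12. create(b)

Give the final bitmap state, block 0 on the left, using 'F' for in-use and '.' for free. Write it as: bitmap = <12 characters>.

bitmap = FFF.........

  1. create(b)  ⇒  F...........  {b→[0]}
  2. create(a)  ⇒  FF..........  {a→[1]; b→[0]}
  3. append(b, 3)  ⇒  FFFFF.......  {a→[1]; b→[0, 2, 3, 4]}
  4. truncate(b, 1)  ⇒  FF..........  {a→[1]; b→[0]}
  5. unlink(a)  ⇒  F...........  {b→[0]}
  6. unlink(b)  ⇒  ............  {}
  7. create(b)  ⇒  F...........  {b→[0]}
  8. append(b, 3)  ⇒  FFFF........  {b→[0, 1, 2, 3]}
  9. unlink(b)  ⇒  ............  {}
  10. create(a)  ⇒  F...........  {a→[0]}
  11. append(a, 1)  ⇒  FF..........  {a→[0, 1]}
  12. create(b)  ⇒  FFF.........  {a→[0, 1]; b→[2]}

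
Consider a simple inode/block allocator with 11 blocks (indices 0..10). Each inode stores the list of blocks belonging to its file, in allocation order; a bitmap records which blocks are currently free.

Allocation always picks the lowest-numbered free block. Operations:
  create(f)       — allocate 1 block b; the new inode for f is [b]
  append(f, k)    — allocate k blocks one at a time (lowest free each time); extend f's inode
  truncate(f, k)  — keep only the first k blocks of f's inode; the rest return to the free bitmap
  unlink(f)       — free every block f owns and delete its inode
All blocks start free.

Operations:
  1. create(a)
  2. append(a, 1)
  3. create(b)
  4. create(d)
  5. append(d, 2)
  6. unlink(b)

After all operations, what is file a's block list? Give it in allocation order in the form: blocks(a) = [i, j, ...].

after create(a) → a:[0]  free=[F..........]
after append(a, 1) → a:[0, 1]  free=[FF.........]
after create(b) → a:[0, 1], b:[2]  free=[FFF........]
after create(d) → a:[0, 1], b:[2], d:[3]  free=[FFFF.......]
after append(d, 2) → a:[0, 1], b:[2], d:[3, 4, 5]  free=[FFFFFF.....]
after unlink(b) → a:[0, 1], d:[3, 4, 5]  free=[FF.FFF.....]

blocks(a) = [0, 1]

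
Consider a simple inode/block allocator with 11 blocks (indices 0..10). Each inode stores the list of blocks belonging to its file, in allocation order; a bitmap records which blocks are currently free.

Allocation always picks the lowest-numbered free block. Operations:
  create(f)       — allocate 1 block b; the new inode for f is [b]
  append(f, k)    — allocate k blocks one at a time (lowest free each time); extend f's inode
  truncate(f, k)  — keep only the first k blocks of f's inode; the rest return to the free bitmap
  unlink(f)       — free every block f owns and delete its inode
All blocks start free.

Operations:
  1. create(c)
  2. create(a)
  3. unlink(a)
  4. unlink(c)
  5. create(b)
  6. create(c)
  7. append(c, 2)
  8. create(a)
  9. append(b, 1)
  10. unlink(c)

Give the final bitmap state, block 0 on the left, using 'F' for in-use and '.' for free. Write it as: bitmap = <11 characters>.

after create(c) → c:[0]  free=[F..........]
after create(a) → a:[1], c:[0]  free=[FF.........]
after unlink(a) → c:[0]  free=[F..........]
after unlink(c) →   free=[...........]
after create(b) → b:[0]  free=[F..........]
after create(c) → b:[0], c:[1]  free=[FF.........]
after append(c, 2) → b:[0], c:[1, 2, 3]  free=[FFFF.......]
after create(a) → a:[4], b:[0], c:[1, 2, 3]  free=[FFFFF......]
after append(b, 1) → a:[4], b:[0, 5], c:[1, 2, 3]  free=[FFFFFF.....]
after unlink(c) → a:[4], b:[0, 5]  free=[F...FF.....]

bitmap = F...FF.....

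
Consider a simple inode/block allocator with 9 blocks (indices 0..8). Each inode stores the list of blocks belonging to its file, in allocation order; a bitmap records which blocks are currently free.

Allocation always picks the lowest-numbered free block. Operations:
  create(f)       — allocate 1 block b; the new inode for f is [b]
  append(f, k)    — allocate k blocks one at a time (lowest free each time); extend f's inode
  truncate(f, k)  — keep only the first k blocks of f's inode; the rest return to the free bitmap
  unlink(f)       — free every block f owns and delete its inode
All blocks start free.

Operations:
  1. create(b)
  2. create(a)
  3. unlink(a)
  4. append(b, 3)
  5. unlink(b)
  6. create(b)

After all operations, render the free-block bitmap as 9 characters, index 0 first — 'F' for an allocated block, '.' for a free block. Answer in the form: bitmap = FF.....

  1. create(b)  ⇒  F........  {b→[0]}
  2. create(a)  ⇒  FF.......  {a→[1]; b→[0]}
  3. unlink(a)  ⇒  F........  {b→[0]}
  4. append(b, 3)  ⇒  FFFF.....  {b→[0, 1, 2, 3]}
  5. unlink(b)  ⇒  .........  {}
  6. create(b)  ⇒  F........  {b→[0]}

bitmap = F........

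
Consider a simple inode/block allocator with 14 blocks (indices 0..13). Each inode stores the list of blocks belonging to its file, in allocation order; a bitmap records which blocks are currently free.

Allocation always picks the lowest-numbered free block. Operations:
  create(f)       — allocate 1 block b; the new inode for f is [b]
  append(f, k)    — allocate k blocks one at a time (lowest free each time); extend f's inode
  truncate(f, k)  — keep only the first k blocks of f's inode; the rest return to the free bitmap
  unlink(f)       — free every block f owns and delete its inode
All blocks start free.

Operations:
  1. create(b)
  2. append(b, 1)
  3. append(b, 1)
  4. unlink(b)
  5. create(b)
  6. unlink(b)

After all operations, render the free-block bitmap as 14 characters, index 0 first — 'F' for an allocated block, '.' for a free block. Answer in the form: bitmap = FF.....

  1. create(b)  ⇒  F.............  {b→[0]}
  2. append(b, 1)  ⇒  FF............  {b→[0, 1]}
  3. append(b, 1)  ⇒  FFF...........  {b→[0, 1, 2]}
  4. unlink(b)  ⇒  ..............  {}
  5. create(b)  ⇒  F.............  {b→[0]}
  6. unlink(b)  ⇒  ..............  {}

bitmap = ..............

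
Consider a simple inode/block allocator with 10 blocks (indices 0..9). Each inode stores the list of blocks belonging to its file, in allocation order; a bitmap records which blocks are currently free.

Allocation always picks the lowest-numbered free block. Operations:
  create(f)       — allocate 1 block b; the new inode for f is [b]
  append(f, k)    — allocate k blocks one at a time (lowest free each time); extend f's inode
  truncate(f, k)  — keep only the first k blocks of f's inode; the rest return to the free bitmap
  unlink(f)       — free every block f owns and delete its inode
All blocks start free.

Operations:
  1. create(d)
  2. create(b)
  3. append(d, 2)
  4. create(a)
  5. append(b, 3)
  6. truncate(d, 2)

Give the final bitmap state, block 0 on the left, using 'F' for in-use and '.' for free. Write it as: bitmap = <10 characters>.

[1] create(d) — d=0 (map F.........)
[2] create(b) — b=1 d=0 (map FF........)
[3] append(d, 2) — b=1 d=0,2,3 (map FFFF......)
[4] create(a) — a=4 b=1 d=0,2,3 (map FFFFF.....)
[5] append(b, 3) — a=4 b=1,5,6,7 d=0,2,3 (map FFFFFFFF..)
[6] truncate(d, 2) — a=4 b=1,5,6,7 d=0,2 (map FFF.FFFF..)

bitmap = FFF.FFFF..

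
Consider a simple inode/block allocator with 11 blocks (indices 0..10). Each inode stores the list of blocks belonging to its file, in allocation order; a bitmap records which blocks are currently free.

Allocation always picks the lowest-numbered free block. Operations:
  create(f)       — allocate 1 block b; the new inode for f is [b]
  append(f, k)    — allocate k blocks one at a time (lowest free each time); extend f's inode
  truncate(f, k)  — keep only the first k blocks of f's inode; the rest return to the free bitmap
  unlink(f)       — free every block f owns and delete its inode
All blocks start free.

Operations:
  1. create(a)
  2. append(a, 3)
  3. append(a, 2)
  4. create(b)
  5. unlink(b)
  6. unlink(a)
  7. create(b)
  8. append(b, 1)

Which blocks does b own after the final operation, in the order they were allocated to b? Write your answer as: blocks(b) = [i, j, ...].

blocks(b) = [0, 1]

create(a): bitmap=F.......... | a=[0]
append(a, 3): bitmap=FFFF....... | a=[0, 1, 2, 3]
append(a, 2): bitmap=FFFFFF..... | a=[0, 1, 2, 3, 4, 5]
create(b): bitmap=FFFFFFF.... | a=[0, 1, 2, 3, 4, 5] b=[6]
unlink(b): bitmap=FFFFFF..... | a=[0, 1, 2, 3, 4, 5]
unlink(a): bitmap=........... | 
create(b): bitmap=F.......... | b=[0]
append(b, 1): bitmap=FF......... | b=[0, 1]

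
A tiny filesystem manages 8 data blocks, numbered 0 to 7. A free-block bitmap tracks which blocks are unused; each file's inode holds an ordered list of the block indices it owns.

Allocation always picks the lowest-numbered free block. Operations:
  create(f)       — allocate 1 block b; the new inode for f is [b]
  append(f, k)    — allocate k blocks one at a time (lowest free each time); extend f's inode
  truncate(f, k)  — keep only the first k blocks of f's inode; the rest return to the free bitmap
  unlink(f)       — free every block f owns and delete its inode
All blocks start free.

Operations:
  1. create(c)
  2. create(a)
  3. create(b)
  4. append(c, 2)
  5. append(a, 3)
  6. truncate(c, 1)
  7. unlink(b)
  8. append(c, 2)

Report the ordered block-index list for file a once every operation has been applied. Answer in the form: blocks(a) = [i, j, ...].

[1] create(c) — c=0 (map F.......)
[2] create(a) — a=1 c=0 (map FF......)
[3] create(b) — a=1 b=2 c=0 (map FFF.....)
[4] append(c, 2) — a=1 b=2 c=0,3,4 (map FFFFF...)
[5] append(a, 3) — a=1,5,6,7 b=2 c=0,3,4 (map FFFFFFFF)
[6] truncate(c, 1) — a=1,5,6,7 b=2 c=0 (map FFF..FFF)
[7] unlink(b) — a=1,5,6,7 c=0 (map FF...FFF)
[8] append(c, 2) — a=1,5,6,7 c=0,2,3 (map FFFF.FFF)

blocks(a) = [1, 5, 6, 7]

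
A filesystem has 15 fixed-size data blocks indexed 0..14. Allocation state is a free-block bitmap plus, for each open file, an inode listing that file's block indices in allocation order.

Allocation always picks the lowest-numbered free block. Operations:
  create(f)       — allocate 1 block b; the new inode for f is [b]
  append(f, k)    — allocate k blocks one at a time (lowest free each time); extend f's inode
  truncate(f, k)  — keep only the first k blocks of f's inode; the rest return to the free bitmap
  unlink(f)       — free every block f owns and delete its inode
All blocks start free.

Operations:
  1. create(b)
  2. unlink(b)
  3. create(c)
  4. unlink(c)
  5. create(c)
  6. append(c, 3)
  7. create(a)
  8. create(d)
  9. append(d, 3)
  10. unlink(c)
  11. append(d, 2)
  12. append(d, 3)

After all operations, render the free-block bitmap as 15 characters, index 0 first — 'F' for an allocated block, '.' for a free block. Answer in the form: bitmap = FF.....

bitmap = FFFFFFFFFF.....

create(b): bitmap=F.............. | b=[0]
unlink(b): bitmap=............... | 
create(c): bitmap=F.............. | c=[0]
unlink(c): bitmap=............... | 
create(c): bitmap=F.............. | c=[0]
append(c, 3): bitmap=FFFF........... | c=[0, 1, 2, 3]
create(a): bitmap=FFFFF.......... | a=[4] c=[0, 1, 2, 3]
create(d): bitmap=FFFFFF......... | a=[4] c=[0, 1, 2, 3] d=[5]
append(d, 3): bitmap=FFFFFFFFF...... | a=[4] c=[0, 1, 2, 3] d=[5, 6, 7, 8]
unlink(c): bitmap=....FFFFF...... | a=[4] d=[5, 6, 7, 8]
append(d, 2): bitmap=FF..FFFFF...... | a=[4] d=[5, 6, 7, 8, 0, 1]
append(d, 3): bitmap=FFFFFFFFFF..... | a=[4] d=[5, 6, 7, 8, 0, 1, 2, 3, 9]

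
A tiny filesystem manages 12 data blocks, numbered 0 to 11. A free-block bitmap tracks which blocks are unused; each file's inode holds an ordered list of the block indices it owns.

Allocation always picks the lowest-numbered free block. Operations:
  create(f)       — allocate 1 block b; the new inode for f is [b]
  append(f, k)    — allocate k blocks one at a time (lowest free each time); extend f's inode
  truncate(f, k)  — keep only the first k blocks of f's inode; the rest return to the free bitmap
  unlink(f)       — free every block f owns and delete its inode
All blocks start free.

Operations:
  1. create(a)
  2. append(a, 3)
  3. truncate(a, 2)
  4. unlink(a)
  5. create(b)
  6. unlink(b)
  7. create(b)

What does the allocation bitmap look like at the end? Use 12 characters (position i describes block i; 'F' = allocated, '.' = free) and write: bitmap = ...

bitmap = F...........

  1. create(a)  ⇒  F...........  {a→[0]}
  2. append(a, 3)  ⇒  FFFF........  {a→[0, 1, 2, 3]}
  3. truncate(a, 2)  ⇒  FF..........  {a→[0, 1]}
  4. unlink(a)  ⇒  ............  {}
  5. create(b)  ⇒  F...........  {b→[0]}
  6. unlink(b)  ⇒  ............  {}
  7. create(b)  ⇒  F...........  {b→[0]}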